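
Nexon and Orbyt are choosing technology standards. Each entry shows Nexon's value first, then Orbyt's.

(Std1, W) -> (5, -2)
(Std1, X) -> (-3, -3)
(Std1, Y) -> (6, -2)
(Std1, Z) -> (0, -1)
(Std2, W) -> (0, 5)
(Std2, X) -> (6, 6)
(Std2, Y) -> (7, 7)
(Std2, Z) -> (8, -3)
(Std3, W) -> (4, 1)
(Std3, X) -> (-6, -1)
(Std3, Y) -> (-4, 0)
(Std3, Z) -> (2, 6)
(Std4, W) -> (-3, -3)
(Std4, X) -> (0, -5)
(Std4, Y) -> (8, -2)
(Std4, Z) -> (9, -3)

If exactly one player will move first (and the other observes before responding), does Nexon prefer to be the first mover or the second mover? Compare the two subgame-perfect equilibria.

first

If Nexon leads: Orbyt's best replies are Std1→Z, Std2→Y, Std3→Z, Std4→Y; Nexon's induced payoffs 0, 7, 2, 8; outcome (Std4, Y), payoffs (8, -2).
If Orbyt leads: Nexon's best replies are W→Std1, X→Std2, Y→Std4, Z→Std4; Orbyt's induced payoffs -2, 6, -2, -3; outcome (Std2, X), payoffs (6, 6).
Nexon gets 8 moving first and 6 moving second, so Nexon prefers to move first.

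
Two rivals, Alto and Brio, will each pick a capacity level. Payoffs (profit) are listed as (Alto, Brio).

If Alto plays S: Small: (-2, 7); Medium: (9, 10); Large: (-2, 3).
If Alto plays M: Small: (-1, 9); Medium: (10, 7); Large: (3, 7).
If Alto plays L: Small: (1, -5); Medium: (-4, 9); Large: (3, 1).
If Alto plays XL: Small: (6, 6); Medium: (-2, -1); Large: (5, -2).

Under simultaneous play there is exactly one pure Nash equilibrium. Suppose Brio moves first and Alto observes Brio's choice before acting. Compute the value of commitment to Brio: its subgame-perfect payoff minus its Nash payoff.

1

Solve by backward induction (Brio leads).
- Small: BR = XL, leader payoff 6.
- Medium: BR = M, leader payoff 7.
- Large: BR = XL, leader payoff -2.
Brio's induced payoffs are 6, 7, -2, so Brio commits to Medium. Subgame-perfect outcome: (M, Medium) with payoffs (10, 7).
Under simultaneous play:
Alto's best replies: Small→XL; Medium→M; Large→XL.
Brio's best replies: S→Medium; M→Small; L→Medium; XL→Small.
The unique mutual best reply is (XL, Small), giving (6, 6).
Brio's commitment gain: 7 − 6 = 1.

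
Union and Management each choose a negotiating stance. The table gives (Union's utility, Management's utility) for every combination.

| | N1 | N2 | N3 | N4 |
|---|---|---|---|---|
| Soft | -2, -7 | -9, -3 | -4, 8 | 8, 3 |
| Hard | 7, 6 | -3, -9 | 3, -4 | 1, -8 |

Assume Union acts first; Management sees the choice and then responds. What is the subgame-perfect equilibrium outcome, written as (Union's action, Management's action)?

Management best-responds to each possible Union move:
- Soft: Management compares -7, -3, 8, 3 and picks N3; Union would get -4.
- Hard: Management compares 6, -9, -4, -8 and picks N1; Union would get 7.
Among -4, 7, the best is 7 at Hard. Subgame-perfect outcome: (Hard, N1) with payoffs (7, 6).

(Hard, N1)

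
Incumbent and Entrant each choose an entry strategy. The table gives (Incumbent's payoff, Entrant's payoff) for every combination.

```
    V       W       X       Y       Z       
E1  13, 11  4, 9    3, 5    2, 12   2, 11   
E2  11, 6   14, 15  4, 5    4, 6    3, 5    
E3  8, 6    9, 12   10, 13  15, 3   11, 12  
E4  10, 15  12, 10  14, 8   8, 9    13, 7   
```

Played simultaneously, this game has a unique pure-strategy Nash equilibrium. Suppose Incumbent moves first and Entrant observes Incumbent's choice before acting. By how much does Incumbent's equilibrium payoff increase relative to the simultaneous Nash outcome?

Entrant best-responds to each possible Incumbent move:
- E1: Entrant compares 11, 9, 5, 12, 11 and picks Y; Incumbent would get 2.
- E2: Entrant compares 6, 15, 5, 6, 5 and picks W; Incumbent would get 14.
- E3: Entrant compares 6, 12, 13, 3, 12 and picks X; Incumbent would get 10.
- E4: Entrant compares 15, 10, 8, 9, 7 and picks V; Incumbent would get 10.
Among 2, 14, 10, 10, the best is 14 at E2. Subgame-perfect outcome: (E2, W) with payoffs (14, 15).
Under simultaneous play:
Incumbent's best replies: V→E1; W→E2; X→E4; Y→E3; Z→E4.
Entrant's best replies: E1→Y; E2→W; E3→X; E4→V.
The unique mutual best reply is (E2, W), giving (14, 15).
Incumbent's commitment gain: 14 − 14 = 0.

0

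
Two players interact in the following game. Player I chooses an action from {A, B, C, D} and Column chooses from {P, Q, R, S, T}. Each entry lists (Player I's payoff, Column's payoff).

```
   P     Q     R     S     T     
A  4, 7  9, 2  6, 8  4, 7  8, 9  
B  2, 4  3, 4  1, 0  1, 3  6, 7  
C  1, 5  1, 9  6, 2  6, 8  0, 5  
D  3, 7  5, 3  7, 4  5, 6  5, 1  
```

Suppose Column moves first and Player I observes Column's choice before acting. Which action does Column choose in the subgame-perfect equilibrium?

Work backward from Player I's decision.
- P: Player I compares 4, 2, 1, 3 and picks A; Column would get 7.
- Q: Player I compares 9, 3, 1, 5 and picks A; Column would get 2.
- R: Player I compares 6, 1, 6, 7 and picks D; Column would get 4.
- S: Player I compares 4, 1, 6, 5 and picks C; Column would get 8.
- T: Player I compares 8, 6, 0, 5 and picks A; Column would get 9.
Among 7, 2, 4, 8, 9, the best is 9 at T. Subgame-perfect outcome: (A, T) with payoffs (8, 9).

T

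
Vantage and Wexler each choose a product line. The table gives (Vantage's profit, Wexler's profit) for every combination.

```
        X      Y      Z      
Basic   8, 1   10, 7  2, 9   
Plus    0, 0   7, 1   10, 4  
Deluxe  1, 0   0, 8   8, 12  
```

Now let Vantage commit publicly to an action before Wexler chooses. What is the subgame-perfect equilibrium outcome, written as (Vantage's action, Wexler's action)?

(Plus, Z)

Wexler best-responds to each possible Vantage move:
- Basic → Wexler plays Z (best of 1, 7, 9); Vantage gets 2.
- Plus → Wexler plays Z (best of 0, 1, 4); Vantage gets 10.
- Deluxe → Wexler plays Z (best of 0, 8, 12); Vantage gets 8.
Vantage's induced payoffs are 2, 10, 8, so Vantage commits to Plus. Subgame-perfect outcome: (Plus, Z) with payoffs (10, 4).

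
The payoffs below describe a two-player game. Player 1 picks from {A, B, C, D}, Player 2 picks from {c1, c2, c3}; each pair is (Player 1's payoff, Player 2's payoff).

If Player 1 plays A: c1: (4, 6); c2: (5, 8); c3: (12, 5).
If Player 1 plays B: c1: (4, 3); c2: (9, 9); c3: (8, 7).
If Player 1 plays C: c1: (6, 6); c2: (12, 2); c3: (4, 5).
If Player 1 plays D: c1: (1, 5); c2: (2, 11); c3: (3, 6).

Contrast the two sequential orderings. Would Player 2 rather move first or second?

If Player 1 leads: Player 2's best replies are A→c2, B→c2, C→c1, D→c2; Player 1's induced payoffs 5, 9, 6, 2; outcome (B, c2), payoffs (9, 9).
If Player 2 leads: Player 1's best replies are c1→C, c2→C, c3→A; Player 2's induced payoffs 6, 2, 5; outcome (C, c1), payoffs (6, 6).
Player 2 gets 6 moving first and 9 moving second, so Player 2 prefers to move second.

second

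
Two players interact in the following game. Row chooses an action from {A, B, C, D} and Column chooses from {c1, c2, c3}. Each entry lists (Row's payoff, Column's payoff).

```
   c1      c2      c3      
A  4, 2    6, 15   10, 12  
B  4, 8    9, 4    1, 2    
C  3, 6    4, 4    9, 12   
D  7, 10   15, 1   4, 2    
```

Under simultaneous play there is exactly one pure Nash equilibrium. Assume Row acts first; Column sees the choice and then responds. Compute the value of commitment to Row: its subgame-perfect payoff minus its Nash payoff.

2

Work backward from Column's decision.
- A → Column plays c2 (best of 2, 15, 12); Row gets 6.
- B → Column plays c1 (best of 8, 4, 2); Row gets 4.
- C → Column plays c3 (best of 6, 4, 12); Row gets 9.
- D → Column plays c1 (best of 10, 1, 2); Row gets 7.
Row's induced payoffs are 6, 4, 9, 7, so Row commits to C. Subgame-perfect outcome: (C, c3) with payoffs (9, 12).
For the simultaneous game, intersect best replies.
Row's best replies: c1→D; c2→D; c3→A.
Column's best replies: A→c2; B→c1; C→c3; D→c1.
Only (D, c1) has each player best-responding; Nash payoffs (7, 10).
Row's commitment gain: 9 − 7 = 2.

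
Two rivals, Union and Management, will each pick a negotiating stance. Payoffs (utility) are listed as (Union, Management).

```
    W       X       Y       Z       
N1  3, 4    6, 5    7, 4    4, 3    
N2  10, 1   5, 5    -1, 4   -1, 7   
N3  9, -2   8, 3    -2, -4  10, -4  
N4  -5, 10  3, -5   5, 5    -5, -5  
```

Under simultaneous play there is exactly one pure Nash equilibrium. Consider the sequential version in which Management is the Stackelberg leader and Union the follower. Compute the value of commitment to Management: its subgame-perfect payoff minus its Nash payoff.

1

Backward induction with Management moving first.
- W: Union compares 3, 10, 9, -5 and picks N2; Management would get 1.
- X: Union compares 6, 5, 8, 3 and picks N3; Management would get 3.
- Y: Union compares 7, -1, -2, 5 and picks N1; Management would get 4.
- Z: Union compares 4, -1, 10, -5 and picks N3; Management would get -4.
Among 1, 3, 4, -4, the best is 4 at Y. Subgame-perfect outcome: (N1, Y) with payoffs (7, 4).
For the simultaneous game, intersect best replies.
Union's best replies: W→N2; X→N3; Y→N1; Z→N3.
Management's best replies: N1→X; N2→Z; N3→X; N4→W.
The unique mutual best reply is (N3, X), giving (8, 3).
Management's commitment gain: 4 − 3 = 1.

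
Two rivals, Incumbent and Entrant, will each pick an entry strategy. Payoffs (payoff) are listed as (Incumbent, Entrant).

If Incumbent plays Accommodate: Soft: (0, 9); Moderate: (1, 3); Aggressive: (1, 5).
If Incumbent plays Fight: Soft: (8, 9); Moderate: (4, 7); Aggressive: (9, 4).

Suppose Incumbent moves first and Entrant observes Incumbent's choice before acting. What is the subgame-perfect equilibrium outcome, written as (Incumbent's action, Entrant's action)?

(Fight, Soft)

Entrant best-responds to each possible Incumbent move:
- Accommodate: BR = Soft, leader payoff 0.
- Fight: BR = Soft, leader payoff 8.
Maximizing over 0, 8, Incumbent chooses Fight. Subgame-perfect outcome: (Fight, Soft) with payoffs (8, 9).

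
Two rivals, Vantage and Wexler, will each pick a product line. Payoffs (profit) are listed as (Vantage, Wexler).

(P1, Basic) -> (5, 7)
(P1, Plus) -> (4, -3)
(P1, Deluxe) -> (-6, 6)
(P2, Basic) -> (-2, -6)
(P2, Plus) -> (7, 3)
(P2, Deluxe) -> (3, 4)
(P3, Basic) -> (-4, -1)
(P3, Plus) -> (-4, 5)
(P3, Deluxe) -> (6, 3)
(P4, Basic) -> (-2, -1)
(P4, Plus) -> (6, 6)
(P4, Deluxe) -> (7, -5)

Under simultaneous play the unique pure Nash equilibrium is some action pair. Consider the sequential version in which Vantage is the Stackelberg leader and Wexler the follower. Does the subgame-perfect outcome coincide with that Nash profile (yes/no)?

Wexler best-responds to each possible Vantage move:
- P1: Wexler compares 7, -3, 6 and picks Basic; Vantage would get 5.
- P2: Wexler compares -6, 3, 4 and picks Deluxe; Vantage would get 3.
- P3: Wexler compares -1, 5, 3 and picks Plus; Vantage would get -4.
- P4: Wexler compares -1, 6, -5 and picks Plus; Vantage would get 6.
Vantage's induced payoffs are 5, 3, -4, 6, so Vantage commits to P4. Subgame-perfect outcome: (P4, Plus) with payoffs (6, 6).
For the simultaneous game, intersect best replies.
Vantage's best replies: Basic→P1; Plus→P2; Deluxe→P4.
Wexler's best replies: P1→Basic; P2→Deluxe; P3→Plus; P4→Plus.
Only (P1, Basic) has each player best-responding; Nash payoffs (5, 7).
Sequential outcome (P4, Plus) differs from the Nash profile (P1, Basic).

no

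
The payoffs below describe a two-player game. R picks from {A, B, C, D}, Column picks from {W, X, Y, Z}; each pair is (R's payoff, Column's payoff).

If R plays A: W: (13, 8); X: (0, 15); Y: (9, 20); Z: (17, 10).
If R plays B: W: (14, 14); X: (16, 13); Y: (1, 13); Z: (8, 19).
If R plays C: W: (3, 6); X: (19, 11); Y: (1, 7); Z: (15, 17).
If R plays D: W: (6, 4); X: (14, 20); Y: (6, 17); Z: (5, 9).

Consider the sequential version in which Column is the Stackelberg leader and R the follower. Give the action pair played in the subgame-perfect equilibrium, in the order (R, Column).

Solve by backward induction (Column leads).
- W → R plays B (best of 13, 14, 3, 6); Column gets 14.
- X → R plays C (best of 0, 16, 19, 14); Column gets 11.
- Y → R plays A (best of 9, 1, 1, 6); Column gets 20.
- Z → R plays A (best of 17, 8, 15, 5); Column gets 10.
Maximizing over 14, 11, 20, 10, Column chooses Y. Subgame-perfect outcome: (A, Y) with payoffs (9, 20).

(A, Y)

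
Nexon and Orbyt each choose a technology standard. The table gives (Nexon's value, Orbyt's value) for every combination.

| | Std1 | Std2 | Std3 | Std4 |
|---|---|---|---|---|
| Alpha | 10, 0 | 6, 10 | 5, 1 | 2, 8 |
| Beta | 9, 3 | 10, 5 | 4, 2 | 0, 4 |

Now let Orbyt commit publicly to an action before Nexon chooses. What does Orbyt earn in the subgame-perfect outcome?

Backward induction with Orbyt moving first.
- Std1: BR = Alpha, leader payoff 0.
- Std2: BR = Beta, leader payoff 5.
- Std3: BR = Alpha, leader payoff 1.
- Std4: BR = Alpha, leader payoff 8.
Orbyt's induced payoffs are 0, 5, 1, 8, so Orbyt commits to Std4. Subgame-perfect outcome: (Alpha, Std4) with payoffs (2, 8).

8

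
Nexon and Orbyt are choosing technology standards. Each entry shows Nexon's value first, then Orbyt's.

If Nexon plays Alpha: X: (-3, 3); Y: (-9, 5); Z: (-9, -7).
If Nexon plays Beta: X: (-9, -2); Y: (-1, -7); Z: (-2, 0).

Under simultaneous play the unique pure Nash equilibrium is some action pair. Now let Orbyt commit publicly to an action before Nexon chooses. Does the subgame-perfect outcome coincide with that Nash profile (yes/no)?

Work backward from Nexon's decision.
- X: Nexon compares -3, -9 and picks Alpha; Orbyt would get 3.
- Y: Nexon compares -9, -1 and picks Beta; Orbyt would get -7.
- Z: Nexon compares -9, -2 and picks Beta; Orbyt would get 0.
Maximizing over 3, -7, 0, Orbyt chooses X. Subgame-perfect outcome: (Alpha, X) with payoffs (-3, 3).
For the simultaneous game, intersect best replies.
Nexon's best replies: X→Alpha; Y→Beta; Z→Beta.
Orbyt's best replies: Alpha→Y; Beta→Z.
The unique mutual best reply is (Beta, Z), giving (-2, 0).
Sequential outcome (Alpha, X) differs from the Nash profile (Beta, Z).

no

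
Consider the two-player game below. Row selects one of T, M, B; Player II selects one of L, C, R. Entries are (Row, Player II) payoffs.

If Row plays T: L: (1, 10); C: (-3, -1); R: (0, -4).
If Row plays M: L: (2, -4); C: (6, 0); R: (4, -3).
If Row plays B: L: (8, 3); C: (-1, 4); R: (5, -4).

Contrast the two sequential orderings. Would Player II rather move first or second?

If Row leads: Player II's best replies are T→L, M→C, B→C; Row's induced payoffs 1, 6, -1; outcome (M, C), payoffs (6, 0).
If Player II leads: Row's best replies are L→B, C→M, R→B; Player II's induced payoffs 3, 0, -4; outcome (B, L), payoffs (8, 3).
Player II gets 3 moving first and 0 moving second, so Player II prefers to move first.

first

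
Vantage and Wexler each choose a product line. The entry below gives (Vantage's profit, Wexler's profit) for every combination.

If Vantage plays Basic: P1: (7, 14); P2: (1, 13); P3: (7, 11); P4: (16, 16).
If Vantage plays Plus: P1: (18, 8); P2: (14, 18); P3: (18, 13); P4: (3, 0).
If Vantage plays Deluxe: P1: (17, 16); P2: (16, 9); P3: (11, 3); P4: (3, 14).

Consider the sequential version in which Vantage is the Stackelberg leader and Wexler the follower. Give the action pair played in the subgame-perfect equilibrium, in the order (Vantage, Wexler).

(Deluxe, P1)

Wexler best-responds to each possible Vantage move:
- Basic: Wexler compares 14, 13, 11, 16 and picks P4; Vantage would get 16.
- Plus: Wexler compares 8, 18, 13, 0 and picks P2; Vantage would get 14.
- Deluxe: Wexler compares 16, 9, 3, 14 and picks P1; Vantage would get 17.
Maximizing over 16, 14, 17, Vantage chooses Deluxe. Subgame-perfect outcome: (Deluxe, P1) with payoffs (17, 16).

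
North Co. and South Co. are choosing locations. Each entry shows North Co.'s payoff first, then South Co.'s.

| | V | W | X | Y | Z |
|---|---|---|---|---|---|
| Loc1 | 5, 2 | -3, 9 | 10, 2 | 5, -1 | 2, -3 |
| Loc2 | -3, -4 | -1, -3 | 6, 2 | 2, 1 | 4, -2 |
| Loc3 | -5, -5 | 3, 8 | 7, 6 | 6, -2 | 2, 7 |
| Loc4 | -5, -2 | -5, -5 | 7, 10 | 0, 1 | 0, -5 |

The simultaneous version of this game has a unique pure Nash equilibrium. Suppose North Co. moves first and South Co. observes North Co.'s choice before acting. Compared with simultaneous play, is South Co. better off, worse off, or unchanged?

better off

South Co. best-responds to each possible North Co. move:
- Loc1: South Co. compares 2, 9, 2, -1, -3 and picks W; North Co. would get -3.
- Loc2: South Co. compares -4, -3, 2, 1, -2 and picks X; North Co. would get 6.
- Loc3: South Co. compares -5, 8, 6, -2, 7 and picks W; North Co. would get 3.
- Loc4: South Co. compares -2, -5, 10, 1, -5 and picks X; North Co. would get 7.
North Co.'s induced payoffs are -3, 6, 3, 7, so North Co. commits to Loc4. Subgame-perfect outcome: (Loc4, X) with payoffs (7, 10).
For the simultaneous game, intersect best replies.
North Co.'s best replies: V→Loc1; W→Loc3; X→Loc1; Y→Loc3; Z→Loc2.
South Co.'s best replies: Loc1→W; Loc2→X; Loc3→W; Loc4→X.
Only (Loc3, W) has each player best-responding; Nash payoffs (3, 8).
South Co. earns 10 sequentially versus 8 at the Nash outcome: better off.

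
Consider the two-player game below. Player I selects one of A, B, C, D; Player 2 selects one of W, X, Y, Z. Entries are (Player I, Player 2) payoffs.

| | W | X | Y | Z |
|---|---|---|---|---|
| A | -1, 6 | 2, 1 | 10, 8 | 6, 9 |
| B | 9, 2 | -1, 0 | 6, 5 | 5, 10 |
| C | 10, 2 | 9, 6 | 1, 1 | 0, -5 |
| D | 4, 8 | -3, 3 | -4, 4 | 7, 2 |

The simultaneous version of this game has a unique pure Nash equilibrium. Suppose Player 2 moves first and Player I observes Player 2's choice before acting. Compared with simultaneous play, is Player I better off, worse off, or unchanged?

better off

Player I best-responds to each possible Player 2 move:
- W: BR = C, leader payoff 2.
- X: BR = C, leader payoff 6.
- Y: BR = A, leader payoff 8.
- Z: BR = D, leader payoff 2.
Maximizing over 2, 6, 8, 2, Player 2 chooses Y. Subgame-perfect outcome: (A, Y) with payoffs (10, 8).
Under simultaneous play:
Player I's best replies: W→C; X→C; Y→A; Z→D.
Player 2's best replies: A→Z; B→Z; C→X; D→W.
Only (C, X) has each player best-responding; Nash payoffs (9, 6).
Player I earns 10 sequentially versus 9 at the Nash outcome: better off.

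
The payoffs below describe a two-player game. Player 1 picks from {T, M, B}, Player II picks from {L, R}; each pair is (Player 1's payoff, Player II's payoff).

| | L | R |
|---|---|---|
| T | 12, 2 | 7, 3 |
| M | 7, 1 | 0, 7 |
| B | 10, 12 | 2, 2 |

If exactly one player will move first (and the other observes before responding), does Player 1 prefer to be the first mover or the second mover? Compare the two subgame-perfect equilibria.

If Player 1 leads: Player II's best replies are T→R, M→R, B→L; Player 1's induced payoffs 7, 0, 10; outcome (B, L), payoffs (10, 12).
If Player II leads: Player 1's best replies are L→T, R→T; Player II's induced payoffs 2, 3; outcome (T, R), payoffs (7, 3).
Player 1 gets 10 moving first and 7 moving second, so Player 1 prefers to move first.

first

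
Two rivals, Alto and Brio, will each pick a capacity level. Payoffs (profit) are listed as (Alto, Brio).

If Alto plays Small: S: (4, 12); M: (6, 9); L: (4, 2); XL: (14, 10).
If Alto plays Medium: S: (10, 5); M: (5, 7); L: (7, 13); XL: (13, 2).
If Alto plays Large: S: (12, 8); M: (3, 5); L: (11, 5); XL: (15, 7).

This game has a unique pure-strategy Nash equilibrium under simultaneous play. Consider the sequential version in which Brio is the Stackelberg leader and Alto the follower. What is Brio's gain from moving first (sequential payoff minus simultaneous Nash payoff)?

Work backward from Alto's decision.
- S: Alto compares 4, 10, 12 and picks Large; Brio would get 8.
- M: Alto compares 6, 5, 3 and picks Small; Brio would get 9.
- L: Alto compares 4, 7, 11 and picks Large; Brio would get 5.
- XL: Alto compares 14, 13, 15 and picks Large; Brio would get 7.
Maximizing over 8, 9, 5, 7, Brio chooses M. Subgame-perfect outcome: (Small, M) with payoffs (6, 9).
For the simultaneous game, intersect best replies.
Alto's best replies: S→Large; M→Small; L→Large; XL→Large.
Brio's best replies: Small→S; Medium→L; Large→S.
The unique mutual best reply is (Large, S), giving (12, 8).
Brio's commitment gain: 9 − 8 = 1.

1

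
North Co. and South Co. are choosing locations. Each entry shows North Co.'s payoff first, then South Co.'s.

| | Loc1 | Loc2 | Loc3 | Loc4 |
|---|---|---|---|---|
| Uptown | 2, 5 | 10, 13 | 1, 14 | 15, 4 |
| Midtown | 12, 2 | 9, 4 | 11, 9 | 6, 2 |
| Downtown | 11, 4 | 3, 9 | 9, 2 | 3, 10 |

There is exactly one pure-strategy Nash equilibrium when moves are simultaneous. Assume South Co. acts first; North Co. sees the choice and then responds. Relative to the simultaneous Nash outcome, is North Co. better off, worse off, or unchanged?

worse off

North Co. best-responds to each possible South Co. move:
- Loc1: North Co. compares 2, 12, 11 and picks Midtown; South Co. would get 2.
- Loc2: North Co. compares 10, 9, 3 and picks Uptown; South Co. would get 13.
- Loc3: North Co. compares 1, 11, 9 and picks Midtown; South Co. would get 9.
- Loc4: North Co. compares 15, 6, 3 and picks Uptown; South Co. would get 4.
South Co.'s induced payoffs are 2, 13, 9, 4, so South Co. commits to Loc2. Subgame-perfect outcome: (Uptown, Loc2) with payoffs (10, 13).
For the simultaneous game, intersect best replies.
North Co.'s best replies: Loc1→Midtown; Loc2→Uptown; Loc3→Midtown; Loc4→Uptown.
South Co.'s best replies: Uptown→Loc3; Midtown→Loc3; Downtown→Loc4.
The unique mutual best reply is (Midtown, Loc3), giving (11, 9).
North Co. earns 10 sequentially versus 11 at the Nash outcome: worse off.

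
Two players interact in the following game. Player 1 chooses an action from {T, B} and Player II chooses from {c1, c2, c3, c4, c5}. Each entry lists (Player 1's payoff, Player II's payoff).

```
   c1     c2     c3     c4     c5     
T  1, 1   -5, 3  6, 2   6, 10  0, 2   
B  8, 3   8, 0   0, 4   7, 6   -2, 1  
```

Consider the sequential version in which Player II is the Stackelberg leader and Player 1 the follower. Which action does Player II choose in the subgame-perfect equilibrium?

c4

Solve by backward induction (Player II leads).
- c1: BR = B, leader payoff 3.
- c2: BR = B, leader payoff 0.
- c3: BR = T, leader payoff 2.
- c4: BR = B, leader payoff 6.
- c5: BR = T, leader payoff 2.
Maximizing over 3, 0, 2, 6, 2, Player II chooses c4. Subgame-perfect outcome: (B, c4) with payoffs (7, 6).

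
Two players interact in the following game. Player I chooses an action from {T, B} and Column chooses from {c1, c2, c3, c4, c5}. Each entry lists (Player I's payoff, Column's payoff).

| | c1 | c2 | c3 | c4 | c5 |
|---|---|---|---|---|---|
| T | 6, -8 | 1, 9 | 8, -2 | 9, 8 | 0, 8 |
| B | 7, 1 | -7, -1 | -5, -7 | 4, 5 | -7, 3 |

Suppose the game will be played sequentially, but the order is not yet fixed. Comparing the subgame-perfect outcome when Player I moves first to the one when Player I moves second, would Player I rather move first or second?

If Player I leads: Column's best replies are T→c2, B→c4; Player I's induced payoffs 1, 4; outcome (B, c4), payoffs (4, 5).
If Column leads: Player I's best replies are c1→B, c2→T, c3→T, c4→T, c5→T; Column's induced payoffs 1, 9, -2, 8, 8; outcome (T, c2), payoffs (1, 9).
Player I gets 4 moving first and 1 moving second, so Player I prefers to move first.

first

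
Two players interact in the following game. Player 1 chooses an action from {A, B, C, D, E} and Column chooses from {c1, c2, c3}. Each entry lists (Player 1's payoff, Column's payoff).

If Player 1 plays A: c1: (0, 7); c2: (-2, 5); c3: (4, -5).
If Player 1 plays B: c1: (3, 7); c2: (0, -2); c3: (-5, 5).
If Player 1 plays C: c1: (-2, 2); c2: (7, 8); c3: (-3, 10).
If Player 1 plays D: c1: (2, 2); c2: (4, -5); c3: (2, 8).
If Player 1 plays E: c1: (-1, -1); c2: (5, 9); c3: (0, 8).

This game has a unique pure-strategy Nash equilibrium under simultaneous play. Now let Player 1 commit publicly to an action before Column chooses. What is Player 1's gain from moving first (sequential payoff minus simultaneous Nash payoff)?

Backward induction with Player 1 moving first.
- A: Column compares 7, 5, -5 and picks c1; Player 1 would get 0.
- B: Column compares 7, -2, 5 and picks c1; Player 1 would get 3.
- C: Column compares 2, 8, 10 and picks c3; Player 1 would get -3.
- D: Column compares 2, -5, 8 and picks c3; Player 1 would get 2.
- E: Column compares -1, 9, 8 and picks c2; Player 1 would get 5.
Among 0, 3, -3, 2, 5, the best is 5 at E. Subgame-perfect outcome: (E, c2) with payoffs (5, 9).
For the simultaneous game, intersect best replies.
Player 1's best replies: c1→B; c2→C; c3→A.
Column's best replies: A→c1; B→c1; C→c3; D→c3; E→c2.
Only (B, c1) has each player best-responding; Nash payoffs (3, 7).
Player 1's commitment gain: 5 − 3 = 2.

2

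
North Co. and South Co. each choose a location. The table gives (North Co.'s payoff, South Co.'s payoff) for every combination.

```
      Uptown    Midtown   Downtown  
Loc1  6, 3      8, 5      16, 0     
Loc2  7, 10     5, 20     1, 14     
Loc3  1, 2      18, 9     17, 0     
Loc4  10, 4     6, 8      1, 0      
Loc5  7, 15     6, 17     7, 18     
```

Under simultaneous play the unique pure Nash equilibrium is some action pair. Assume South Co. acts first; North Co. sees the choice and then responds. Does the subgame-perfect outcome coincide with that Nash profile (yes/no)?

Work backward from North Co.'s decision.
- Uptown → North Co. plays Loc4 (best of 6, 7, 1, 10, 7); South Co. gets 4.
- Midtown → North Co. plays Loc3 (best of 8, 5, 18, 6, 6); South Co. gets 9.
- Downtown → North Co. plays Loc3 (best of 16, 1, 17, 1, 7); South Co. gets 0.
Among 4, 9, 0, the best is 9 at Midtown. Subgame-perfect outcome: (Loc3, Midtown) with payoffs (18, 9).
For the simultaneous game, intersect best replies.
North Co.'s best replies: Uptown→Loc4; Midtown→Loc3; Downtown→Loc3.
South Co.'s best replies: Loc1→Midtown; Loc2→Midtown; Loc3→Midtown; Loc4→Midtown; Loc5→Downtown.
Only (Loc3, Midtown) has each player best-responding; Nash payoffs (18, 9).
Sequential outcome (Loc3, Midtown) coincides with the Nash profile (Loc3, Midtown).

yes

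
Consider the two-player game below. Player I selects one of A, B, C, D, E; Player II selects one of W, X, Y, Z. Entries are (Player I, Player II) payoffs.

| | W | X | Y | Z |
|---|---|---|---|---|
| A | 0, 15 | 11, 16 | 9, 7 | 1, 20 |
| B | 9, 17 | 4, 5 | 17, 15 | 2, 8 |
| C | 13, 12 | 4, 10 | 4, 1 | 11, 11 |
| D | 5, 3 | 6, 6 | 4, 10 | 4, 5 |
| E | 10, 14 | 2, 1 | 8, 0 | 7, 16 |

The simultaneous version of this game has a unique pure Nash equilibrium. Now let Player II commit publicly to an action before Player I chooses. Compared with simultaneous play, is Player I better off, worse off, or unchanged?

worse off

Work backward from Player I's decision.
- W → Player I plays C (best of 0, 9, 13, 5, 10); Player II gets 12.
- X → Player I plays A (best of 11, 4, 4, 6, 2); Player II gets 16.
- Y → Player I plays B (best of 9, 17, 4, 4, 8); Player II gets 15.
- Z → Player I plays C (best of 1, 2, 11, 4, 7); Player II gets 11.
Maximizing over 12, 16, 15, 11, Player II chooses X. Subgame-perfect outcome: (A, X) with payoffs (11, 16).
Under simultaneous play:
Player I's best replies: W→C; X→A; Y→B; Z→C.
Player II's best replies: A→Z; B→W; C→W; D→Y; E→Z.
The unique mutual best reply is (C, W), giving (13, 12).
Player I earns 11 sequentially versus 13 at the Nash outcome: worse off.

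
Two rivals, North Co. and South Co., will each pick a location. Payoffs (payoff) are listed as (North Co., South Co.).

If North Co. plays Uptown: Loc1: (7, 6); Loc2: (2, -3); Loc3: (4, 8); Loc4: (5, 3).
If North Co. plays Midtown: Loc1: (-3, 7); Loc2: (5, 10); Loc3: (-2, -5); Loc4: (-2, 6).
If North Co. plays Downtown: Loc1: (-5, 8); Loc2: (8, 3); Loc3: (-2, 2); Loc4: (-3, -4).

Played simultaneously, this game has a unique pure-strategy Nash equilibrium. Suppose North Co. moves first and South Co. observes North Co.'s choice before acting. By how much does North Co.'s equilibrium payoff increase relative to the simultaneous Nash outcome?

1

South Co. best-responds to each possible North Co. move:
- Uptown: BR = Loc3, leader payoff 4.
- Midtown: BR = Loc2, leader payoff 5.
- Downtown: BR = Loc1, leader payoff -5.
North Co.'s induced payoffs are 4, 5, -5, so North Co. commits to Midtown. Subgame-perfect outcome: (Midtown, Loc2) with payoffs (5, 10).
Now find the simultaneous Nash equilibrium.
North Co.'s best replies: Loc1→Uptown; Loc2→Downtown; Loc3→Uptown; Loc4→Uptown.
South Co.'s best replies: Uptown→Loc3; Midtown→Loc2; Downtown→Loc1.
The unique mutual best reply is (Uptown, Loc3), giving (4, 8).
North Co.'s commitment gain: 5 − 4 = 1.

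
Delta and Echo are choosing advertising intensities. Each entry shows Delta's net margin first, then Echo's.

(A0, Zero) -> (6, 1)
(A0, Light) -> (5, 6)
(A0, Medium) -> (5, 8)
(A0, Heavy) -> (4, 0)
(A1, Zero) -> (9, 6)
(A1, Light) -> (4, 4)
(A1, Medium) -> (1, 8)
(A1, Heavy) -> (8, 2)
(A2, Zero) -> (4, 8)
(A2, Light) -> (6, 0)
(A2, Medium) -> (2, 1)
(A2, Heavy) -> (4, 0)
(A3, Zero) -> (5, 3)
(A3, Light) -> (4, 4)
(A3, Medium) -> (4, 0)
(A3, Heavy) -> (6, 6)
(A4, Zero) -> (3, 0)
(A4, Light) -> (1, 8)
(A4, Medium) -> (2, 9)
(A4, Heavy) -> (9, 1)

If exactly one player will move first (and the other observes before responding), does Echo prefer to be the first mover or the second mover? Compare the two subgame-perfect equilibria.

If Delta leads: Echo's best replies are A0→Medium, A1→Medium, A2→Zero, A3→Heavy, A4→Medium; Delta's induced payoffs 5, 1, 4, 6, 2; outcome (A3, Heavy), payoffs (6, 6).
If Echo leads: Delta's best replies are Zero→A1, Light→A2, Medium→A0, Heavy→A4; Echo's induced payoffs 6, 0, 8, 1; outcome (A0, Medium), payoffs (5, 8).
Echo gets 8 moving first and 6 moving second, so Echo prefers to move first.

first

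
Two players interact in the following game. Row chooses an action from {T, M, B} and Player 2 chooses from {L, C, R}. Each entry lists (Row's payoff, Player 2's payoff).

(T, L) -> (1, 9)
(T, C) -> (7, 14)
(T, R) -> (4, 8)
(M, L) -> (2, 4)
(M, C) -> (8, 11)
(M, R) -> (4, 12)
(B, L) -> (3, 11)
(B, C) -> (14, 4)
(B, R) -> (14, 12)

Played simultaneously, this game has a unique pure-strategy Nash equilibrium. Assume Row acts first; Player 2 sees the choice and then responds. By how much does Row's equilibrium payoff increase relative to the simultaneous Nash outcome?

Work backward from Player 2's decision.
- T: Player 2 compares 9, 14, 8 and picks C; Row would get 7.
- M: Player 2 compares 4, 11, 12 and picks R; Row would get 4.
- B: Player 2 compares 11, 4, 12 and picks R; Row would get 14.
Among 7, 4, 14, the best is 14 at B. Subgame-perfect outcome: (B, R) with payoffs (14, 12).
For the simultaneous game, intersect best replies.
Row's best replies: L→B; C→B; R→B.
Player 2's best replies: T→C; M→R; B→R.
Only (B, R) has each player best-responding; Nash payoffs (14, 12).
Row's commitment gain: 14 − 14 = 0.

0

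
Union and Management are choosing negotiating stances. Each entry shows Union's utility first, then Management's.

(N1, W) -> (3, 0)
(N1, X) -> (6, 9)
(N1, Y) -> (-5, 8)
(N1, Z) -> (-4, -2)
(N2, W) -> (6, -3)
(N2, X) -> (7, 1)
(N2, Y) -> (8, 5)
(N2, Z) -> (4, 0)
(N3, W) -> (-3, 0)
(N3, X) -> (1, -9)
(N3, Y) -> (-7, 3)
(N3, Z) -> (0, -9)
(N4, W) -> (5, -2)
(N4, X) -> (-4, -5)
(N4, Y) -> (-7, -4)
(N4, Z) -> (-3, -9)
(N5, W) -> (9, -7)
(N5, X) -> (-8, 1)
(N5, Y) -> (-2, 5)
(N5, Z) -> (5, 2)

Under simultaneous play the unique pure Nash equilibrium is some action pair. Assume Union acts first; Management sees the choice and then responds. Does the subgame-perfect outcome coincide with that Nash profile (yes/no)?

yes

Solve by backward induction (Union leads).
- N1: Management compares 0, 9, 8, -2 and picks X; Union would get 6.
- N2: Management compares -3, 1, 5, 0 and picks Y; Union would get 8.
- N3: Management compares 0, -9, 3, -9 and picks Y; Union would get -7.
- N4: Management compares -2, -5, -4, -9 and picks W; Union would get 5.
- N5: Management compares -7, 1, 5, 2 and picks Y; Union would get -2.
Union's induced payoffs are 6, 8, -7, 5, -2, so Union commits to N2. Subgame-perfect outcome: (N2, Y) with payoffs (8, 5).
Under simultaneous play:
Union's best replies: W→N5; X→N2; Y→N2; Z→N5.
Management's best replies: N1→X; N2→Y; N3→Y; N4→W; N5→Y.
The unique mutual best reply is (N2, Y), giving (8, 5).
Sequential outcome (N2, Y) coincides with the Nash profile (N2, Y).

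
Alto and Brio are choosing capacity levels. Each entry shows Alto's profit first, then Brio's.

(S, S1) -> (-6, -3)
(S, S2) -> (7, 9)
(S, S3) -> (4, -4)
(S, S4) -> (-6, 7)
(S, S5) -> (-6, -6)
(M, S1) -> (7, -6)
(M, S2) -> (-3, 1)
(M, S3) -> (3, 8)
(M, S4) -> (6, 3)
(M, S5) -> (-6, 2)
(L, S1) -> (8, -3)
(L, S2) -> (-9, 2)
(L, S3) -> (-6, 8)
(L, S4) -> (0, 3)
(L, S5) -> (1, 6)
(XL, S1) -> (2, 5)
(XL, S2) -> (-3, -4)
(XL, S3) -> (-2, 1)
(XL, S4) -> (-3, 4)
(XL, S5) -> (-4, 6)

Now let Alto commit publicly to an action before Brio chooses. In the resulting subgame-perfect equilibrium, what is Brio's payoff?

9

Brio best-responds to each possible Alto move:
- S: Brio compares -3, 9, -4, 7, -6 and picks S2; Alto would get 7.
- M: Brio compares -6, 1, 8, 3, 2 and picks S3; Alto would get 3.
- L: Brio compares -3, 2, 8, 3, 6 and picks S3; Alto would get -6.
- XL: Brio compares 5, -4, 1, 4, 6 and picks S5; Alto would get -4.
Among 7, 3, -6, -4, the best is 7 at S. Subgame-perfect outcome: (S, S2) with payoffs (7, 9).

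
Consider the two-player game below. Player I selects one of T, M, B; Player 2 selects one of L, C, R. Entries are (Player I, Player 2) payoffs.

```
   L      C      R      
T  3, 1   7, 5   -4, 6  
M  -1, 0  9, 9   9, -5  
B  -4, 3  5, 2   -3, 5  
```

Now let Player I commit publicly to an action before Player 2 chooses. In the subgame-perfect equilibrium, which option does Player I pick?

Solve by backward induction (Player I leads).
- T → Player 2 plays R (best of 1, 5, 6); Player I gets -4.
- M → Player 2 plays C (best of 0, 9, -5); Player I gets 9.
- B → Player 2 plays R (best of 3, 2, 5); Player I gets -3.
Among -4, 9, -3, the best is 9 at M. Subgame-perfect outcome: (M, C) with payoffs (9, 9).

M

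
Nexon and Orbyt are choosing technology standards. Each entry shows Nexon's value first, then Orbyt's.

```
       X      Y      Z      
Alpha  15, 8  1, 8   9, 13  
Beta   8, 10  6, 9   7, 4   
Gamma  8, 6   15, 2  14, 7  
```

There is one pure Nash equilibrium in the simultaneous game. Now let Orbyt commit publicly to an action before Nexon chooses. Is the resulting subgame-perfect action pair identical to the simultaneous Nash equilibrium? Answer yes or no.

no

Work backward from Nexon's decision.
- X: Nexon compares 15, 8, 8 and picks Alpha; Orbyt would get 8.
- Y: Nexon compares 1, 6, 15 and picks Gamma; Orbyt would get 2.
- Z: Nexon compares 9, 7, 14 and picks Gamma; Orbyt would get 7.
Orbyt's induced payoffs are 8, 2, 7, so Orbyt commits to X. Subgame-perfect outcome: (Alpha, X) with payoffs (15, 8).
For the simultaneous game, intersect best replies.
Nexon's best replies: X→Alpha; Y→Gamma; Z→Gamma.
Orbyt's best replies: Alpha→Z; Beta→X; Gamma→Z.
The unique mutual best reply is (Gamma, Z), giving (14, 7).
Sequential outcome (Alpha, X) differs from the Nash profile (Gamma, Z).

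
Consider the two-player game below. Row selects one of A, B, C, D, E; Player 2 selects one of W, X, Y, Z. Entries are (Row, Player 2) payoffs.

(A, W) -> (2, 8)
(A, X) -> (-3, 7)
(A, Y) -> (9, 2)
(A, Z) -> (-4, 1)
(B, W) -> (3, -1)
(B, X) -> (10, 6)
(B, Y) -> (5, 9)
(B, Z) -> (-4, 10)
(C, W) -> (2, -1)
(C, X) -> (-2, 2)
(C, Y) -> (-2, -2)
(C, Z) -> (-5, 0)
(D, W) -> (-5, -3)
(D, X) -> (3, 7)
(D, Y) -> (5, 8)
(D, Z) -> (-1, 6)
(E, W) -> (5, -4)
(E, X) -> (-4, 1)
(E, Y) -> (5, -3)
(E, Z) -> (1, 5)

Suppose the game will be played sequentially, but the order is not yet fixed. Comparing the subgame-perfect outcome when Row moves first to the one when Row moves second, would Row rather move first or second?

second

If Row leads: Player 2's best replies are A→W, B→Z, C→X, D→Y, E→Z; Row's induced payoffs 2, -4, -2, 5, 1; outcome (D, Y), payoffs (5, 8).
If Player 2 leads: Row's best replies are W→E, X→B, Y→A, Z→E; Player 2's induced payoffs -4, 6, 2, 5; outcome (B, X), payoffs (10, 6).
Row gets 5 moving first and 10 moving second, so Row prefers to move second.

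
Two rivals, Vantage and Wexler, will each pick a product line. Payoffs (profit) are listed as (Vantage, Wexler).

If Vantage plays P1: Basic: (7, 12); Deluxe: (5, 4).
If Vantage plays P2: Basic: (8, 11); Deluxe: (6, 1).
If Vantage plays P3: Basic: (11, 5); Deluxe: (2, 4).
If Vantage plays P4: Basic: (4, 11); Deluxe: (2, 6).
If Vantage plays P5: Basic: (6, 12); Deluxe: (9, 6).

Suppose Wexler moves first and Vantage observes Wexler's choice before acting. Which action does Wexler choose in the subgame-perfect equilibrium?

Backward induction with Wexler moving first.
- Basic: Vantage compares 7, 8, 11, 4, 6 and picks P3; Wexler would get 5.
- Deluxe: Vantage compares 5, 6, 2, 2, 9 and picks P5; Wexler would get 6.
Maximizing over 5, 6, Wexler chooses Deluxe. Subgame-perfect outcome: (P5, Deluxe) with payoffs (9, 6).

Deluxe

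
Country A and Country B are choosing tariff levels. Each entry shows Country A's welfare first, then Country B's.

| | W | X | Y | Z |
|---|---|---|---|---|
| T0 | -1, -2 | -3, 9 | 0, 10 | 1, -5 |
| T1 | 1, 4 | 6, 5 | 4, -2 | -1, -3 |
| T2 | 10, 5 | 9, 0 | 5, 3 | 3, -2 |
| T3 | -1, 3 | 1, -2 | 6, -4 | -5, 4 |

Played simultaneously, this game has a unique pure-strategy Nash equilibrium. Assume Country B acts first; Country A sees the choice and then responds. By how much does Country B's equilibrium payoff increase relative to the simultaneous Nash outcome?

0

Work backward from Country A's decision.
- W: Country A compares -1, 1, 10, -1 and picks T2; Country B would get 5.
- X: Country A compares -3, 6, 9, 1 and picks T2; Country B would get 0.
- Y: Country A compares 0, 4, 5, 6 and picks T3; Country B would get -4.
- Z: Country A compares 1, -1, 3, -5 and picks T2; Country B would get -2.
Country B's induced payoffs are 5, 0, -4, -2, so Country B commits to W. Subgame-perfect outcome: (T2, W) with payoffs (10, 5).
Now find the simultaneous Nash equilibrium.
Country A's best replies: W→T2; X→T2; Y→T3; Z→T2.
Country B's best replies: T0→Y; T1→X; T2→W; T3→Z.
Only (T2, W) has each player best-responding; Nash payoffs (10, 5).
Country B's commitment gain: 5 − 5 = 0.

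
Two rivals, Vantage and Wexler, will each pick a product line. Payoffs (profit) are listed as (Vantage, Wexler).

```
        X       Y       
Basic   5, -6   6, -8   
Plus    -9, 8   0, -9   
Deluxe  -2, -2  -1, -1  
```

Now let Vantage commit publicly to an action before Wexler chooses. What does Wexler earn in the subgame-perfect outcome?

-6

Backward induction with Vantage moving first.
- Basic: Wexler compares -6, -8 and picks X; Vantage would get 5.
- Plus: Wexler compares 8, -9 and picks X; Vantage would get -9.
- Deluxe: Wexler compares -2, -1 and picks Y; Vantage would get -1.
Vantage's induced payoffs are 5, -9, -1, so Vantage commits to Basic. Subgame-perfect outcome: (Basic, X) with payoffs (5, -6).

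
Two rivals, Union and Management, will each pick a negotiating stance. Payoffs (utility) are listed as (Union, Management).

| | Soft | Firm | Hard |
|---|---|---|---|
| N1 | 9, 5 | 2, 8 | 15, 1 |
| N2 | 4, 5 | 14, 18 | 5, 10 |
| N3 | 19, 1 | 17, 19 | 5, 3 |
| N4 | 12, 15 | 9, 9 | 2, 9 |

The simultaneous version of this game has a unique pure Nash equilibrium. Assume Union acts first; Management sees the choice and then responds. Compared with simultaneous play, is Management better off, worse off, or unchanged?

unchanged

Backward induction with Union moving first.
- N1: Management compares 5, 8, 1 and picks Firm; Union would get 2.
- N2: Management compares 5, 18, 10 and picks Firm; Union would get 14.
- N3: Management compares 1, 19, 3 and picks Firm; Union would get 17.
- N4: Management compares 15, 9, 9 and picks Soft; Union would get 12.
Union's induced payoffs are 2, 14, 17, 12, so Union commits to N3. Subgame-perfect outcome: (N3, Firm) with payoffs (17, 19).
Under simultaneous play:
Union's best replies: Soft→N3; Firm→N3; Hard→N1.
Management's best replies: N1→Firm; N2→Firm; N3→Firm; N4→Soft.
The unique mutual best reply is (N3, Firm), giving (17, 19).
Management earns 19 sequentially versus 19 at the Nash outcome: unchanged.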